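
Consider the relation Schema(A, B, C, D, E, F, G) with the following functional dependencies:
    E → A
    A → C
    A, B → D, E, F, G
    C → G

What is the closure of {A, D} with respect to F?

{A, C, D, G}

Start with {A, D}.
A → C applies; add {C} → now {A, C, D}.
C → G applies; add {G} → now {A, C, D, G}.
No further FD applies.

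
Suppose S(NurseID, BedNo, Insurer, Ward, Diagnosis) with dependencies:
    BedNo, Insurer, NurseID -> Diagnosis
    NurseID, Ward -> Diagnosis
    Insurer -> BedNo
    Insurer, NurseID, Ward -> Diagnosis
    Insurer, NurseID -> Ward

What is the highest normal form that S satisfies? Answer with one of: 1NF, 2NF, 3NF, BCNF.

1NF

Candidate key: {Insurer, NurseID}. Prime attributes: {Insurer, NurseID}.
For NurseID, Ward -> Diagnosis we have {NurseID, Ward}⁺ = {Diagnosis, NurseID, Ward}; {NurseID, Ward} is not a superkey, so BCNF fails.
NurseID, Ward -> Diagnosis determines the non-prime attribute {Diagnosis} from a non-superkey — 3NF is violated.
The proper key subset {Insurer} of {Insurer, NurseID} determines non-prime {BedNo}, so the relation is not even in 2NF.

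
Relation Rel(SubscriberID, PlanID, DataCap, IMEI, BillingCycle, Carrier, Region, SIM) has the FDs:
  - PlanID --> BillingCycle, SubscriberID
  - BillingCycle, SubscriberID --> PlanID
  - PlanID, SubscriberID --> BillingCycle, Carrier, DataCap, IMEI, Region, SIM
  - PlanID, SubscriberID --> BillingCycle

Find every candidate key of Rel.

{PlanID}⁺ = {BillingCycle, Carrier, DataCap, IMEI, PlanID, Region, SIM, SubscriberID} — all of the relation — so {PlanID} is a candidate key.
{BillingCycle, SubscriberID}⁺ = {BillingCycle, Carrier, DataCap, IMEI, PlanID, Region, SIM, SubscriberID} — all of the relation — so {BillingCycle, SubscriberID} is a candidate key.
Any other superkey properly contains one of these, so there are no further candidate keys.

{BillingCycle, SubscriberID}, {PlanID}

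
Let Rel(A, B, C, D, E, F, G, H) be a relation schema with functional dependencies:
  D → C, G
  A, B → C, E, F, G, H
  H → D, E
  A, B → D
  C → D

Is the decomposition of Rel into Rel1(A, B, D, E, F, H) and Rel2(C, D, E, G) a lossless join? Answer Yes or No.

Yes

Rel1 ∩ Rel2 = {D, E}; its closure under F is {C, D, E, G}.
This includes all of Rel2, so the common attributes are a superkey of Rel2 — the join is lossless.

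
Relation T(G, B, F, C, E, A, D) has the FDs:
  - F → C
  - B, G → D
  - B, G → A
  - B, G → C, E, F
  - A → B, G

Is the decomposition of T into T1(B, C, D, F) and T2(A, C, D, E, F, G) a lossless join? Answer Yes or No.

No

Common attributes: {C, D, F}; their closure is {C, D, F}.
The closure covers neither T1 nor T2 entirely; the join is not lossless.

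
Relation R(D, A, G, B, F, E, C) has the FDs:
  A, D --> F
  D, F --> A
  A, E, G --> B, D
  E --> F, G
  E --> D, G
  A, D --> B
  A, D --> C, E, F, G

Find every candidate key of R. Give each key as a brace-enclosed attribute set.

Closure of {E} is {A, B, C, D, E, F, G}, the whole schema; {E} is a candidate key.
Closure of {A, D} is {A, B, C, D, E, F, G}, the whole schema; {A, D} is a candidate key.
Closure of {D, F} is {A, B, C, D, E, F, G}, the whole schema; {D, F} is a candidate key.
No proper subset of any of these is a key, and no other minimal superkey exists.

{A, D}, {D, F}, {E}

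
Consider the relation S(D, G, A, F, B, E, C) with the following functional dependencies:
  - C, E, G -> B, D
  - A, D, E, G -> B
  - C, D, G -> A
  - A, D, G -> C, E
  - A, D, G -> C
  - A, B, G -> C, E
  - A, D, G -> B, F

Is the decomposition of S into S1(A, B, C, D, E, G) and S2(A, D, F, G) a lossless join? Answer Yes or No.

Yes

The shared attributes are {A, D, G} and {A, D, G}⁺ = {A, B, C, D, E, F, G}.
S1 is contained in that closure, so S1 ∩ S2 -> S1 holds and the join is lossless.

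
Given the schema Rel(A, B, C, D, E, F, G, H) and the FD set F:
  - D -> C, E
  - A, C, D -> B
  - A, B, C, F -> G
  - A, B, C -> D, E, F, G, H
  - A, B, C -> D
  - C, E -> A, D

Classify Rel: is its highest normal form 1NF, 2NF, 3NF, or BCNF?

BCNF

Candidate keys: {A, B, C}, {C, E}, {D}. Prime attributes: {A, B, C, D, E}.
Each dependency's left side is a superkey — BCNF holds.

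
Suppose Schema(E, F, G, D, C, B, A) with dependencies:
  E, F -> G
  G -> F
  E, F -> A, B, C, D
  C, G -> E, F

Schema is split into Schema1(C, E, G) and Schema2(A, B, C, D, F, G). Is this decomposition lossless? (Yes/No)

The shared attributes are {C, G} and {C, G}⁺ = {A, B, C, D, E, F, G}.
Schema1 is contained in that closure, so Schema1 ∩ Schema2 -> Schema1 holds and the join is lossless.

Yes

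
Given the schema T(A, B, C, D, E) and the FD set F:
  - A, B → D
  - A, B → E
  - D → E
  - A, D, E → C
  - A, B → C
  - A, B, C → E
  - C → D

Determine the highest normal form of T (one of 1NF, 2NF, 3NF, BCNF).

Candidate key: {A, B}. Prime attributes: {A, B}.
D → E breaks BCNF: {D}⁺ = {D, E}, so {D} is not a superkey.
D → E determines the non-prime attribute {E} from a non-superkey — 3NF is violated.
Checking every proper subset of each key, none determines a non-prime attribute — 2NF is satisfied.

2NF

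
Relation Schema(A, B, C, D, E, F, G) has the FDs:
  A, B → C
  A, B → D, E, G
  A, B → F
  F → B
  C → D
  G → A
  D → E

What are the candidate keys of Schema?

{A, B}⁺ = {A, B, C, D, E, F, G} — all of the relation — so {A, B} is a candidate key.
{A, F}⁺ = {A, B, C, D, E, F, G} — all of the relation — so {A, F} is a candidate key.
{B, G}⁺ = {A, B, C, D, E, F, G} — all of the relation — so {B, G} is a candidate key.
{F, G}⁺ = {A, B, C, D, E, F, G} — all of the relation — so {F, G} is a candidate key.
These are minimal and exhaustive — every other superkey contains one of them.

{A, B}, {A, F}, {B, G}, {F, G}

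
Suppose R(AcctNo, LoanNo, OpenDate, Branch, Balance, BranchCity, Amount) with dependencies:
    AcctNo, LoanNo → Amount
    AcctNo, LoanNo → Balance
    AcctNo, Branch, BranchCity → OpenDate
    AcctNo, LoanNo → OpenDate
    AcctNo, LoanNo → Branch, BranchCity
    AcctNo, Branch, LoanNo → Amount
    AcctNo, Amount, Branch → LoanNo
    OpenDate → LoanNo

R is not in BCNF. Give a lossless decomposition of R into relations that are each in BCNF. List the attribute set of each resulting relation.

{AcctNo, Amount, Balance, Branch, BranchCity, OpenDate}; {LoanNo, OpenDate}

Candidate keys of the original relation: {AcctNo, Amount, Branch}, {AcctNo, Branch, BranchCity}, {AcctNo, LoanNo}, {AcctNo, OpenDate}.
Within {AcctNo, Amount, Balance, Branch, BranchCity, LoanNo, OpenDate}: {OpenDate}⁺ ∩ {AcctNo, Amount, Balance, Branch, BranchCity, LoanNo, OpenDate} = {LoanNo, OpenDate}, not the whole set, so OpenDate → LoanNo violates BCNF; decompose into {LoanNo, OpenDate} and {AcctNo, Amount, Balance, Branch, BranchCity, OpenDate}.
{LoanNo, OpenDate} has no BCNF violation.
{AcctNo, Amount, Balance, Branch, BranchCity, OpenDate} has no BCNF violation.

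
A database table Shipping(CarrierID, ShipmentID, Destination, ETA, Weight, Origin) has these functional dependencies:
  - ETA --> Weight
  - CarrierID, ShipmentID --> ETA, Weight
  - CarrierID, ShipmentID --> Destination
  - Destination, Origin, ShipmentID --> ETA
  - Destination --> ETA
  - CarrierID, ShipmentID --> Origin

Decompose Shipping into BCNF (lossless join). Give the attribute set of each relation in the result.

Candidate key of the original relation: {CarrierID, ShipmentID}.
{CarrierID, Destination, ETA, Origin, ShipmentID, Weight}: {ETA} determines {ETA, Weight} here but is not a superkey — split on ETA --> Weight, giving {ETA, Weight} and {CarrierID, Destination, ETA, Origin, ShipmentID}.
{ETA, Weight} has no BCNF violation.
{CarrierID, Destination, ETA, Origin, ShipmentID}: {Destination, Origin, ShipmentID} determines {Destination, ETA, Origin, ShipmentID} here but is not a superkey — split on Destination, Origin, ShipmentID --> ETA, giving {Destination, ETA, Origin, ShipmentID} and {CarrierID, Destination, Origin, ShipmentID}.
{Destination, ETA, Origin, ShipmentID}: {Destination} determines {Destination, ETA} here but is not a superkey — split on Destination --> ETA, giving {Destination, ETA} and {Destination, Origin, ShipmentID}.
{Destination, ETA} has no BCNF violation.
{Destination, Origin, ShipmentID} has no BCNF violation.
{CarrierID, Destination, Origin, ShipmentID} has no BCNF violation.

{CarrierID, Destination, Origin, ShipmentID}; {Destination, ETA}; {ETA, Weight}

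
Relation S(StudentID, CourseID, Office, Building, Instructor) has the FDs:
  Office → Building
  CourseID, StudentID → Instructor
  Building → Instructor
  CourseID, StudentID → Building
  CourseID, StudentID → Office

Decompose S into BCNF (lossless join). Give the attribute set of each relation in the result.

{Building, Instructor}; {Building, Office}; {CourseID, Office, StudentID}

Candidate key of the original relation: {CourseID, StudentID}.
Within {Building, CourseID, Instructor, Office, StudentID}: {Office}⁺ ∩ {Building, CourseID, Instructor, Office, StudentID} = {Building, Instructor, Office}, not the whole set, so Office → Building, Instructor violates BCNF; decompose into {Building, Instructor, Office} and {CourseID, Office, StudentID}.
Within {Building, Instructor, Office}: {Building}⁺ ∩ {Building, Instructor, Office} = {Building, Instructor}, not the whole set, so Building → Instructor violates BCNF; decompose into {Building, Instructor} and {Building, Office}.
{Building, Instructor} is in BCNF.
{Building, Office} is in BCNF.
{CourseID, Office, StudentID} is in BCNF.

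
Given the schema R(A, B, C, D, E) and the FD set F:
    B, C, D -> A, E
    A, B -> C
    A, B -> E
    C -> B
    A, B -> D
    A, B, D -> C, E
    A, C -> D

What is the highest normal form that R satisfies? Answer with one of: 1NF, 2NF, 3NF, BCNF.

Candidate keys: {A, B}, {A, C}, {C, D}. Prime attributes: {A, B, C, D}.
C -> B: {C}⁺ = {B, C}, which is not all of the attributes, so the left side is not a superkey — BCNF is violated.
Since {B} ⊆ prime attributes and every other non-superkey FD also has a prime right side, the schema is in 3NF.

3NF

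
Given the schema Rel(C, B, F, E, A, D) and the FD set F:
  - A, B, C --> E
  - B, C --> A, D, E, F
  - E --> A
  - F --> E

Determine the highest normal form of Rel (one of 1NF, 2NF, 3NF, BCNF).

2NF

Candidate key: {B, C}. Prime attributes: {B, C}.
E --> A: {E}⁺ = {A, E}, which is not all of the attributes, so the left side is not a superkey — BCNF is violated.
E --> A determines the non-prime attribute {A} from a non-superkey — 3NF is violated.
No proper subset of a key has a non-prime attribute in its closure, so there is no partial dependency; 2NF holds.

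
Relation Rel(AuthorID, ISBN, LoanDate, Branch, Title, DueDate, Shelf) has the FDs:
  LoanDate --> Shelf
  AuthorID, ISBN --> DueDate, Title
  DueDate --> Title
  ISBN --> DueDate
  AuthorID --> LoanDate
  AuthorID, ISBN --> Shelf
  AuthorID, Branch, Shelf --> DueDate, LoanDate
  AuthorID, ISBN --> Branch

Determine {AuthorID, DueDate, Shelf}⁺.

{AuthorID, DueDate, LoanDate, Shelf, Title}

Start with {AuthorID, DueDate, Shelf}.
DueDate --> Title applies; add {Title} → now {AuthorID, DueDate, Shelf, Title}.
AuthorID --> LoanDate applies; add {LoanDate} → now {AuthorID, DueDate, LoanDate, Shelf, Title}.
No further FD applies.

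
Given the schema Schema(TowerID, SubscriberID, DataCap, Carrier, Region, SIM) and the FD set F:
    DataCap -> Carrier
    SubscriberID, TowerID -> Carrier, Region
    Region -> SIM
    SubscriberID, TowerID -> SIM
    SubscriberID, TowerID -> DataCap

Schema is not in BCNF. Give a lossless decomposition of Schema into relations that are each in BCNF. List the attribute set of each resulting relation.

Candidate key of the original relation: {SubscriberID, TowerID}.
Within {Carrier, DataCap, Region, SIM, SubscriberID, TowerID}: {DataCap}⁺ ∩ {Carrier, DataCap, Region, SIM, SubscriberID, TowerID} = {Carrier, DataCap}, not the whole set, so DataCap -> Carrier violates BCNF; decompose into {Carrier, DataCap} and {DataCap, Region, SIM, SubscriberID, TowerID}.
{Carrier, DataCap} has no BCNF violation.
Within {DataCap, Region, SIM, SubscriberID, TowerID}: {Region}⁺ ∩ {DataCap, Region, SIM, SubscriberID, TowerID} = {Region, SIM}, not the whole set, so Region -> SIM violates BCNF; decompose into {Region, SIM} and {DataCap, Region, SubscriberID, TowerID}.
{Region, SIM} has no BCNF violation.
{DataCap, Region, SubscriberID, TowerID} has no BCNF violation.

{Carrier, DataCap}; {DataCap, Region, SubscriberID, TowerID}; {Region, SIM}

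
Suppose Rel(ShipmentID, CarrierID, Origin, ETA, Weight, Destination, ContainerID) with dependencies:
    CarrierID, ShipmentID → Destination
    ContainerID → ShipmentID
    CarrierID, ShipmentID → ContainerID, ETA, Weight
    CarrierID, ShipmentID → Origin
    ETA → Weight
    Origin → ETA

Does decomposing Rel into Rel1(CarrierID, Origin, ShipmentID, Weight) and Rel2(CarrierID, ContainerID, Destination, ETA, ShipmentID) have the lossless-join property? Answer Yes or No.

Common attributes: {CarrierID, ShipmentID}; their closure is {CarrierID, ContainerID, Destination, ETA, Origin, ShipmentID, Weight}.
Since Rel1 ⊆ {CarrierID, ContainerID, Destination, ETA, Origin, ShipmentID, Weight}, the intersection is a superkey of Rel1; the decomposition is lossless.

Yes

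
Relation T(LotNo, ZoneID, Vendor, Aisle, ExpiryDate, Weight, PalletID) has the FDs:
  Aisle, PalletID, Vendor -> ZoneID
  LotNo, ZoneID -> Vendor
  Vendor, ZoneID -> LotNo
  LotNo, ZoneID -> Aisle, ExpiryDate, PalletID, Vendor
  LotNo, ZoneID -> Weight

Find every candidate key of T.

{Aisle, PalletID, Vendor}, {LotNo, ZoneID}, {Vendor, ZoneID}

{LotNo, ZoneID}⁺ = {Aisle, ExpiryDate, LotNo, PalletID, Vendor, Weight, ZoneID}, which is every attribute, so {LotNo, ZoneID} is a candidate key.
{Vendor, ZoneID}⁺ = {Aisle, ExpiryDate, LotNo, PalletID, Vendor, Weight, ZoneID}, which is every attribute, so {Vendor, ZoneID} is a candidate key.
{Aisle, PalletID, Vendor}⁺ = {Aisle, ExpiryDate, LotNo, PalletID, Vendor, Weight, ZoneID}, which is every attribute, so {Aisle, PalletID, Vendor} is a candidate key.
Any other superkey properly contains one of these, so there are no further candidate keys.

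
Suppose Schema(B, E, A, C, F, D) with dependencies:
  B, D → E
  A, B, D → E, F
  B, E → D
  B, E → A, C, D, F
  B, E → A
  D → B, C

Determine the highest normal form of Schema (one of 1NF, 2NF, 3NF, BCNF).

BCNF

Candidate keys: {B, E}, {D}. Prime attributes: {B, D, E}.
The left-hand side of every FD is a superkey, so BCNF is satisfied.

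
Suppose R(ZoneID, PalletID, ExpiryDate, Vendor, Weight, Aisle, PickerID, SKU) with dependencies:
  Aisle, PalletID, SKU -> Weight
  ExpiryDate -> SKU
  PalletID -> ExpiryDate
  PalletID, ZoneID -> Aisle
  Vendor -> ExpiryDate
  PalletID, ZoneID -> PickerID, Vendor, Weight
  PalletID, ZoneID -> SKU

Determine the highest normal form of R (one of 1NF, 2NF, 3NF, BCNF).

1NF

Candidate key: {PalletID, ZoneID}. Prime attributes: {PalletID, ZoneID}.
Aisle, PalletID, SKU -> Weight breaks BCNF: {Aisle, PalletID, SKU}⁺ = {Aisle, ExpiryDate, PalletID, SKU, Weight}, so {Aisle, PalletID, SKU} is not a superkey.
Aisle, PalletID, SKU -> Weight has non-prime {Weight} on the right and a non-superkey on the left, so 3NF fails.
The proper key subset {PalletID} of {PalletID, ZoneID} determines non-prime {ExpiryDate, SKU}, so the relation is not even in 2NF.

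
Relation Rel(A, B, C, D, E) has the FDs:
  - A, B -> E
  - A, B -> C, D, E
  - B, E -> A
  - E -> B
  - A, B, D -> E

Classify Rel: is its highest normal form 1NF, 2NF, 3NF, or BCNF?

Candidate keys: {A, B}, {E}. Prime attributes: {A, B, E}.
Each dependency's left side is a superkey — BCNF holds.

BCNF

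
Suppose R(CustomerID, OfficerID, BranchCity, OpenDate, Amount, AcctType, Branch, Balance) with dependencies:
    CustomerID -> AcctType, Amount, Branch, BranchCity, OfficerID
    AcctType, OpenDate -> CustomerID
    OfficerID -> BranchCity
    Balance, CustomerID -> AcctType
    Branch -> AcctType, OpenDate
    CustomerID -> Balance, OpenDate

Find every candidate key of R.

{Branch} is a candidate key since {Branch}⁺ = {AcctType, Amount, Balance, Branch, BranchCity, CustomerID, OfficerID, OpenDate} covers every attribute.
{CustomerID} is a candidate key since {CustomerID}⁺ = {AcctType, Amount, Balance, Branch, BranchCity, CustomerID, OfficerID, OpenDate} covers every attribute.
{AcctType, OpenDate} is a candidate key since {AcctType, OpenDate}⁺ = {AcctType, Amount, Balance, Branch, BranchCity, CustomerID, OfficerID, OpenDate} covers every attribute.
Any other superkey properly contains one of these, so there are no further candidate keys.

{AcctType, OpenDate}, {Branch}, {CustomerID}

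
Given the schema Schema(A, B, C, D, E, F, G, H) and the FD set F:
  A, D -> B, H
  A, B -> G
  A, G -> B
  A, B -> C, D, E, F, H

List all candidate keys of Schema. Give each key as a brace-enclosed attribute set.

{A, B}, {A, D}, {A, G}

No FD produces {A}, so it must be in every candidate key.
{A, B}⁺ = {A, B, C, D, E, F, G, H}, which is every attribute, so {A, B} is a candidate key.
{A, D}⁺ = {A, B, C, D, E, F, G, H}, which is every attribute, so {A, D} is a candidate key.
{A, G}⁺ = {A, B, C, D, E, F, G, H}, which is every attribute, so {A, G} is a candidate key.
Any other superkey properly contains one of these, so there are no further candidate keys.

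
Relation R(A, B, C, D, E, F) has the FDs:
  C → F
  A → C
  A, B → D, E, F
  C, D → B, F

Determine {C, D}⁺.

Start with {C, D}.
C → F applies; add {F} → now {C, D, F}.
C, D → B, F applies; add {B} → now {B, C, D, F}.
No further FD applies.

{B, C, D, F}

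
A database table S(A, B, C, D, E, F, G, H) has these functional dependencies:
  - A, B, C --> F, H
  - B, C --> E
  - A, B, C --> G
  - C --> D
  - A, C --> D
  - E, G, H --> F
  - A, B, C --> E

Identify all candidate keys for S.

{A, B, C}

{A, B, C} never appear on the right of any FD, so every key must include all of them.
{A, B, C} is a candidate key since {A, B, C}⁺ = {A, B, C, D, E, F, G, H} covers every attribute.
No smaller or unrelated set reaches every attribute, so there are no other keys.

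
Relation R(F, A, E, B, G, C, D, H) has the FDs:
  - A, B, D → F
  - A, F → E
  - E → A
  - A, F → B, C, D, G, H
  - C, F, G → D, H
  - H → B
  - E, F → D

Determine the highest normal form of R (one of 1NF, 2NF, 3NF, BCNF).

Candidate keys: {A, B, D}, {A, D, H}, {A, F}, {B, D, E}, {D, E, H}, {E, F}. Prime attributes: {A, B, D, E, F, H}.
E → A breaks BCNF: {E}⁺ = {A, E}, so {E} is not a superkey.
Since {A} ⊆ prime attributes and every other non-superkey FD also has a prime right side, the schema is in 3NF.

3NF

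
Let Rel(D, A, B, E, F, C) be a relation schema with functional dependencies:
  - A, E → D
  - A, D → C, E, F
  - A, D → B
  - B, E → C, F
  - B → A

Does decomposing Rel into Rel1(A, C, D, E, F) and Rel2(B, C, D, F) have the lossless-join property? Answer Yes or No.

Rel1 ∩ Rel2 = {C, D, F}; its closure under F is {C, D, F}.
Rel1 ⊄ {C, D, F} and Rel2 ⊄ {C, D, F}, so the split is lossy.

No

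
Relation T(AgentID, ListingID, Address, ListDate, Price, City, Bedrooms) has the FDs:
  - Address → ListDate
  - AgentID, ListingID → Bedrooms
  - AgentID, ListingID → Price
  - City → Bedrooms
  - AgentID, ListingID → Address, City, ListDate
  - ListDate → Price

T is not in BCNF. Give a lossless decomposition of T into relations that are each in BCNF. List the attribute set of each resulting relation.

{Address, AgentID, City, ListingID}; {Address, ListDate}; {Bedrooms, City}; {ListDate, Price}

Candidate key of the original relation: {AgentID, ListingID}.
Within {Address, AgentID, Bedrooms, City, ListDate, ListingID, Price}: {Address}⁺ ∩ {Address, AgentID, Bedrooms, City, ListDate, ListingID, Price} = {Address, ListDate, Price}, not the whole set, so Address → ListDate, Price violates BCNF; decompose into {Address, ListDate, Price} and {Address, AgentID, Bedrooms, City, ListingID}.
Within {Address, ListDate, Price}: {ListDate}⁺ ∩ {Address, ListDate, Price} = {ListDate, Price}, not the whole set, so ListDate → Price violates BCNF; decompose into {ListDate, Price} and {Address, ListDate}.
{ListDate, Price}: every determinant is a superkey — BCNF.
{Address, ListDate}: every determinant is a superkey — BCNF.
Within {Address, AgentID, Bedrooms, City, ListingID}: {City}⁺ ∩ {Address, AgentID, Bedrooms, City, ListingID} = {Bedrooms, City}, not the whole set, so City → Bedrooms violates BCNF; decompose into {Bedrooms, City} and {Address, AgentID, City, ListingID}.
{Bedrooms, City}: every determinant is a superkey — BCNF.
{Address, AgentID, City, ListingID}: every determinant is a superkey — BCNF.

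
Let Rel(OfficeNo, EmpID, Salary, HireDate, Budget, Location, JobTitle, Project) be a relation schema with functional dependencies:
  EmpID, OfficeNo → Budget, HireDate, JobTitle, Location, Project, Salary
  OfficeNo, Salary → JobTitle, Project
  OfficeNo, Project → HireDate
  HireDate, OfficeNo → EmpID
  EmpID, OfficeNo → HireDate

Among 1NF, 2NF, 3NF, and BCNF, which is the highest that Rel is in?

Candidate keys: {EmpID, OfficeNo}, {HireDate, OfficeNo}, {OfficeNo, Project}, {OfficeNo, Salary}. Prime attributes: {EmpID, HireDate, OfficeNo, Project, Salary}.
The left-hand side of every FD is a superkey, so BCNF is satisfied.

BCNF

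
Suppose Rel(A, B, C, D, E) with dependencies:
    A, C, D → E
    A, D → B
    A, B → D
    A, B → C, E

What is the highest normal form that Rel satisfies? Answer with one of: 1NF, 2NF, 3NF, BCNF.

Candidate keys: {A, B}, {A, D}. Prime attributes: {A, B, D}.
The left-hand side of every FD is a superkey, so BCNF is satisfied.

BCNF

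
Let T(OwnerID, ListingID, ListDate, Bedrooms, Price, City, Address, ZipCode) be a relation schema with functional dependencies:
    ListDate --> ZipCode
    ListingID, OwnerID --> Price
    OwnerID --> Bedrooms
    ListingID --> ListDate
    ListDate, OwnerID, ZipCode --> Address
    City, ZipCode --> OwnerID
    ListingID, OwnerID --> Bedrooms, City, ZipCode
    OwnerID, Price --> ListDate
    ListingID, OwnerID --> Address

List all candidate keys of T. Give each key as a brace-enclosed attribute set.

{City, ListingID}, {ListingID, OwnerID}

Attributes never on any right-hand side: {ListingID} — every candidate key must contain it.
{City, ListingID}⁺ = {Address, Bedrooms, City, ListDate, ListingID, OwnerID, Price, ZipCode} — all of the relation — so {City, ListingID} is a candidate key.
{ListingID, OwnerID}⁺ = {Address, Bedrooms, City, ListDate, ListingID, OwnerID, Price, ZipCode} — all of the relation — so {ListingID, OwnerID} is a candidate key.
Any other superkey properly contains one of these, so there are no further candidate keys.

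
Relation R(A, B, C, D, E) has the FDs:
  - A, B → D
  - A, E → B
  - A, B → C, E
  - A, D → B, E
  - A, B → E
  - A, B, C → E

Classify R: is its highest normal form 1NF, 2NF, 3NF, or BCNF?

BCNF

Candidate keys: {A, B}, {A, D}, {A, E}. Prime attributes: {A, B, D, E}.
The left-hand side of every FD is a superkey, so BCNF is satisfied.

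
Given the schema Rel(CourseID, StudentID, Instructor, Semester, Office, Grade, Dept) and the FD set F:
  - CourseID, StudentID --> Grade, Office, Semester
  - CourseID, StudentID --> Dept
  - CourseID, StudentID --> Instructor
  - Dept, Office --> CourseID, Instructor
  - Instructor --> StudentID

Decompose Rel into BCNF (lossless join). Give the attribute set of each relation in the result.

Candidate keys of the original relation: {CourseID, Instructor}, {CourseID, StudentID}, {Dept, Office}.
{CourseID, Dept, Grade, Instructor, Office, Semester, StudentID}: {Instructor} determines {Instructor, StudentID} here but is not a superkey — split on Instructor --> StudentID, giving {Instructor, StudentID} and {CourseID, Dept, Grade, Instructor, Office, Semester}.
{Instructor, StudentID} is in BCNF.
{CourseID, Dept, Grade, Instructor, Office, Semester} is in BCNF.

{CourseID, Dept, Grade, Instructor, Office, Semester}; {Instructor, StudentID}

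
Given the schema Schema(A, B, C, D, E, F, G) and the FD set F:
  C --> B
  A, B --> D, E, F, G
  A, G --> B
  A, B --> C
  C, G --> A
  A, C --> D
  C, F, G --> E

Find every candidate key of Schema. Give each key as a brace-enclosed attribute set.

{A, B}, {A, C}, {A, G}, {C, G}

{A, B} is a candidate key since {A, B}⁺ = {A, B, C, D, E, F, G} covers every attribute.
{A, C} is a candidate key since {A, C}⁺ = {A, B, C, D, E, F, G} covers every attribute.
{A, G} is a candidate key since {A, G}⁺ = {A, B, C, D, E, F, G} covers every attribute.
{C, G} is a candidate key since {C, G}⁺ = {A, B, C, D, E, F, G} covers every attribute.
Any other superkey properly contains one of these, so there are no further candidate keys.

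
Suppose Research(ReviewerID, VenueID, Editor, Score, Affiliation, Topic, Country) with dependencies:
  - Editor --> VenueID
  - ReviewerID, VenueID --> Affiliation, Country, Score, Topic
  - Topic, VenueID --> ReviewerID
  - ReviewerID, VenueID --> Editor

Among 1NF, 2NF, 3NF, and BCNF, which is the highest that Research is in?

3NF

Candidate keys: {Editor, ReviewerID}, {Editor, Topic}, {ReviewerID, VenueID}, {Topic, VenueID}. Prime attributes: {Editor, ReviewerID, Topic, VenueID}.
Editor --> VenueID breaks BCNF: {Editor}⁺ = {Editor, VenueID}, so {Editor} is not a superkey.
Its right-hand attributes {VenueID} are all prime, as are those of every other non-superkey FD — the relation is in 3NF.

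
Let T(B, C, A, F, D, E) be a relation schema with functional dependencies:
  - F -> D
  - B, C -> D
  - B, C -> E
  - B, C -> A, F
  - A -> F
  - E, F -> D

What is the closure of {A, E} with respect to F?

{A, D, E, F}

Start with {A, E}.
A -> F applies; add {F} → now {A, E, F}.
E, F -> D applies; add {D} → now {A, D, E, F}.
No further FD applies.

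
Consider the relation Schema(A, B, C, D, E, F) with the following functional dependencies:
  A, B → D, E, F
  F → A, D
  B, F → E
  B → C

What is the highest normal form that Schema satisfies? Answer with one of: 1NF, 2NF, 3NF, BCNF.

1NF

Candidate keys: {A, B}, {B, F}. Prime attributes: {A, B, F}.
For F → A, D we have {F}⁺ = {A, D, F}; {F} is not a superkey, so BCNF fails.
Because {D} is non-prime and the left side of F → A, D is not a superkey, the relation is not in 3NF.
Since {B} ⊂ {A, B} and {B}⁺ ⊇ {C} with {C} non-prime, there is a partial dependency; 2NF fails.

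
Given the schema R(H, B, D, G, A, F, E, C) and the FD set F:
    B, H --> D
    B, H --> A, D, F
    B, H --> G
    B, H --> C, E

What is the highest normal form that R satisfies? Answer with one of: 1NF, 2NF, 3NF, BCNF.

Candidate key: {B, H}. Prime attributes: {B, H}.
Every FD has a superkey on the left, so the relation is in BCNF.

BCNF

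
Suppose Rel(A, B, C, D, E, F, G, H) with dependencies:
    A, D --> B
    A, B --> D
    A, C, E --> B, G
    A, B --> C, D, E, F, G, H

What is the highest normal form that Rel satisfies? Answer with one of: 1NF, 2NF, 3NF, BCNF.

Candidate keys: {A, B}, {A, C, E}, {A, D}. Prime attributes: {A, B, C, D, E}.
Each dependency's left side is a superkey — BCNF holds.

BCNF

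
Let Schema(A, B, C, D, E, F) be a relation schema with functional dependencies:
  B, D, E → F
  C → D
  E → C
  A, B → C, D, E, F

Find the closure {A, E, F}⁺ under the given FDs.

{A, C, D, E, F}

Start with {A, E, F}.
E → C applies; add {C} → now {A, C, E, F}.
C → D applies; add {D} → now {A, C, D, E, F}.
No further FD applies.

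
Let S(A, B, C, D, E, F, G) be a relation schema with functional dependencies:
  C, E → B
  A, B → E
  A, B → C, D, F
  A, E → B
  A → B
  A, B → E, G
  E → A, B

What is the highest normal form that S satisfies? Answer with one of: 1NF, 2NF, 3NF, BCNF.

Candidate keys: {A}, {E}. Prime attributes: {A, E}.
The left-hand side of every FD is a superkey, so BCNF is satisfied.

BCNF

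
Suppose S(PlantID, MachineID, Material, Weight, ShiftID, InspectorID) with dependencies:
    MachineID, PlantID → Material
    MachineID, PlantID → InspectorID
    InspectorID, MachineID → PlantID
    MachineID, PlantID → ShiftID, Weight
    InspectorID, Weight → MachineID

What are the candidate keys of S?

{InspectorID, MachineID}, {InspectorID, Weight}, {MachineID, PlantID}

{InspectorID, MachineID}⁺ = {InspectorID, MachineID, Material, PlantID, ShiftID, Weight} — all of the relation — so {InspectorID, MachineID} is a candidate key.
{InspectorID, Weight}⁺ = {InspectorID, MachineID, Material, PlantID, ShiftID, Weight} — all of the relation — so {InspectorID, Weight} is a candidate key.
{MachineID, PlantID}⁺ = {InspectorID, MachineID, Material, PlantID, ShiftID, Weight} — all of the relation — so {MachineID, PlantID} is a candidate key.
No proper subset of any of these is a key, and no other minimal superkey exists.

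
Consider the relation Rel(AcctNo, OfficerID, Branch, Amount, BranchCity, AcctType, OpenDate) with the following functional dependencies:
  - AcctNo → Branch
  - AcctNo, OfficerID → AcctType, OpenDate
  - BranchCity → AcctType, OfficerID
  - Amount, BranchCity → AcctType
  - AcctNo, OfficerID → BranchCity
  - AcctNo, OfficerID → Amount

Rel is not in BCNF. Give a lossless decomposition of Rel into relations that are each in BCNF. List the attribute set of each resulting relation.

Candidate keys of the original relation: {AcctNo, BranchCity}, {AcctNo, OfficerID}.
Within {AcctNo, AcctType, Amount, Branch, BranchCity, OfficerID, OpenDate}: {AcctNo}⁺ ∩ {AcctNo, AcctType, Amount, Branch, BranchCity, OfficerID, OpenDate} = {AcctNo, Branch}, not the whole set, so AcctNo → Branch violates BCNF; decompose into {AcctNo, Branch} and {AcctNo, AcctType, Amount, BranchCity, OfficerID, OpenDate}.
{AcctNo, Branch}: every determinant is a superkey — BCNF.
Within {AcctNo, AcctType, Amount, BranchCity, OfficerID, OpenDate}: {BranchCity}⁺ ∩ {AcctNo, AcctType, Amount, BranchCity, OfficerID, OpenDate} = {AcctType, BranchCity, OfficerID}, not the whole set, so BranchCity → AcctType, OfficerID violates BCNF; decompose into {AcctType, BranchCity, OfficerID} and {AcctNo, Amount, BranchCity, OpenDate}.
{AcctType, BranchCity, OfficerID}: every determinant is a superkey — BCNF.
{AcctNo, Amount, BranchCity, OpenDate}: every determinant is a superkey — BCNF.

{AcctNo, Amount, BranchCity, OpenDate}; {AcctNo, Branch}; {AcctType, BranchCity, OfficerID}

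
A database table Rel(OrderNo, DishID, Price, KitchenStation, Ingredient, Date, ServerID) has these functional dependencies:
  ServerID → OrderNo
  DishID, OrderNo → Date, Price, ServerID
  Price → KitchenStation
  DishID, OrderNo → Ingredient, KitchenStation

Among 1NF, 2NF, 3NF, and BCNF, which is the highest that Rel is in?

2NF

Candidate keys: {DishID, OrderNo}, {DishID, ServerID}. Prime attributes: {DishID, OrderNo, ServerID}.
ServerID → OrderNo: {ServerID}⁺ = {OrderNo, ServerID}, which is not all of the attributes, so the left side is not a superkey — BCNF is violated.
Price → KitchenStation determines the non-prime attribute {KitchenStation} from a non-superkey — 3NF is violated.
No proper subset of a key has a non-prime attribute in its closure, so there is no partial dependency; 2NF holds.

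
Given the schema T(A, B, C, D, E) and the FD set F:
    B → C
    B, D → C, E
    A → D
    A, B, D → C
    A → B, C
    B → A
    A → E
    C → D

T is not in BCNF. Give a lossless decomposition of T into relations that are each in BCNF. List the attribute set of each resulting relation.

Candidate keys of the original relation: {A}, {B}.
In {A, B, C, D, E}, {C} is not a superkey ({C}⁺ restricted to this set is {C, D}), so split on C → D into {C, D} and {A, B, C, E}.
{C, D} is in BCNF.
{A, B, C, E} is in BCNF.

{A, B, C, E}; {C, D}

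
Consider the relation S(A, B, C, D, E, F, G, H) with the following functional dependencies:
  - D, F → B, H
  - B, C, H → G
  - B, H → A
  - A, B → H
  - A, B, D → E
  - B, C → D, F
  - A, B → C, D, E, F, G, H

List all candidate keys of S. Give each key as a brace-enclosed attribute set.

{A, B}⁺ = {A, B, C, D, E, F, G, H}, which is every attribute, so {A, B} is a candidate key.
{B, C}⁺ = {A, B, C, D, E, F, G, H}, which is every attribute, so {B, C} is a candidate key.
{B, H}⁺ = {A, B, C, D, E, F, G, H}, which is every attribute, so {B, H} is a candidate key.
{D, F}⁺ = {A, B, C, D, E, F, G, H}, which is every attribute, so {D, F} is a candidate key.
No proper subset of any of these is a key, and no other minimal superkey exists.

{A, B}, {B, C}, {B, H}, {D, F}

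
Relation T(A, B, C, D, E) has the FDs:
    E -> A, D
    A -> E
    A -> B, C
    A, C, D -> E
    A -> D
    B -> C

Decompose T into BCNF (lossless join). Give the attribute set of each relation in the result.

Candidate keys of the original relation: {A}, {E}.
Within {A, B, C, D, E}: {B}⁺ ∩ {A, B, C, D, E} = {B, C}, not the whole set, so B -> C violates BCNF; decompose into {B, C} and {A, B, D, E}.
{B, C} has no BCNF violation.
{A, B, D, E} has no BCNF violation.

{A, B, D, E}; {B, C}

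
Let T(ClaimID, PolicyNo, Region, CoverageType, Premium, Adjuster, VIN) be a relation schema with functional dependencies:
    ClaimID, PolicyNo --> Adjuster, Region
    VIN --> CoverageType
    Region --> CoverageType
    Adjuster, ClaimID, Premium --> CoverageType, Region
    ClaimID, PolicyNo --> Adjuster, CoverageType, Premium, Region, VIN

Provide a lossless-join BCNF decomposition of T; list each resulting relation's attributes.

{Adjuster, ClaimID, PolicyNo, Premium, VIN}; {Adjuster, ClaimID, Premium, Region}; {CoverageType, VIN}

Candidate key of the original relation: {ClaimID, PolicyNo}.
In {Adjuster, ClaimID, CoverageType, PolicyNo, Premium, Region, VIN}, {VIN} is not a superkey ({VIN}⁺ restricted to this set is {CoverageType, VIN}), so split on VIN --> CoverageType into {CoverageType, VIN} and {Adjuster, ClaimID, PolicyNo, Premium, Region, VIN}.
{CoverageType, VIN} is in BCNF.
In {Adjuster, ClaimID, PolicyNo, Premium, Region, VIN}, {Adjuster, ClaimID, Premium} is not a superkey ({Adjuster, ClaimID, Premium}⁺ restricted to this set is {Adjuster, ClaimID, Premium, Region}), so split on Adjuster, ClaimID, Premium --> Region into {Adjuster, ClaimID, Premium, Region} and {Adjuster, ClaimID, PolicyNo, Premium, VIN}.
{Adjuster, ClaimID, Premium, Region} is in BCNF.
{Adjuster, ClaimID, PolicyNo, Premium, VIN} is in BCNF.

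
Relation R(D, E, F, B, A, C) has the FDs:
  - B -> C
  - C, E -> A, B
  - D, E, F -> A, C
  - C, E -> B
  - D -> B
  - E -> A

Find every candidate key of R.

{D, E, F} never appear on the right of any FD, so every key must include all of them.
Closure of {D, E, F} is {A, B, C, D, E, F}, the whole schema; {D, E, F} is a candidate key.
Every other attribute set either contains this one or has a smaller closure.

{D, E, F}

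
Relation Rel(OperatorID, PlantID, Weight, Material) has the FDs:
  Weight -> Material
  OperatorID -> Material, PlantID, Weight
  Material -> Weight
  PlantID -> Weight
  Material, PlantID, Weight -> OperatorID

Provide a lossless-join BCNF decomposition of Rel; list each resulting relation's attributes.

Candidate keys of the original relation: {OperatorID}, {PlantID}.
{Material, OperatorID, PlantID, Weight}: {Weight} determines {Material, Weight} here but is not a superkey — split on Weight -> Material, giving {Material, Weight} and {OperatorID, PlantID, Weight}.
{Material, Weight} has no BCNF violation.
{OperatorID, PlantID, Weight} has no BCNF violation.

{Material, Weight}; {OperatorID, PlantID, Weight}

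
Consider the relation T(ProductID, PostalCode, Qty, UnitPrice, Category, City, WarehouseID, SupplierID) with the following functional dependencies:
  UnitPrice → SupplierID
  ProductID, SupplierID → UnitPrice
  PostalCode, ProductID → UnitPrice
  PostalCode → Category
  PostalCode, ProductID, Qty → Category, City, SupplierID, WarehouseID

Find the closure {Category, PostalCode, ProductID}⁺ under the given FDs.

{Category, PostalCode, ProductID, SupplierID, UnitPrice}

Start with {Category, PostalCode, ProductID}.
PostalCode, ProductID → UnitPrice applies; add {UnitPrice} → now {Category, PostalCode, ProductID, UnitPrice}.
UnitPrice → SupplierID applies; add {SupplierID} → now {Category, PostalCode, ProductID, SupplierID, UnitPrice}.
No further FD applies.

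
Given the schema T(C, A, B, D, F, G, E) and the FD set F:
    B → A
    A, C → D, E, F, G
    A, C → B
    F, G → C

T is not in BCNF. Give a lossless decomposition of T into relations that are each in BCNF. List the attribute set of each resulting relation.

{A, B}; {B, D, E, F, G}; {C, F, G}

Candidate keys of the original relation: {A, C}, {A, F, G}, {B, C}, {B, F, G}.
In {A, B, C, D, E, F, G}, {B} is not a superkey ({B}⁺ restricted to this set is {A, B}), so split on B → A into {A, B} and {B, C, D, E, F, G}.
{A, B} is in BCNF.
In {B, C, D, E, F, G}, {F, G} is not a superkey ({F, G}⁺ restricted to this set is {C, F, G}), so split on F, G → C into {C, F, G} and {B, D, E, F, G}.
{C, F, G} is in BCNF.
{B, D, E, F, G} is in BCNF.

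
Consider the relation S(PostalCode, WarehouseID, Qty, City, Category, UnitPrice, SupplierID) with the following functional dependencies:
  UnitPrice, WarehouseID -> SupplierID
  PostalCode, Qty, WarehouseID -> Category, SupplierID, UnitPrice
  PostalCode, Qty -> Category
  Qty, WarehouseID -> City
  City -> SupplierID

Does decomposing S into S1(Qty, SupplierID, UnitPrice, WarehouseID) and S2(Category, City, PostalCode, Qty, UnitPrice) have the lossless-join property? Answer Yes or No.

No

The shared attributes are {Qty, UnitPrice} and {Qty, UnitPrice}⁺ = {Qty, UnitPrice}.
S1 ⊄ {Qty, UnitPrice} and S2 ⊄ {Qty, UnitPrice}, so the split is lossy.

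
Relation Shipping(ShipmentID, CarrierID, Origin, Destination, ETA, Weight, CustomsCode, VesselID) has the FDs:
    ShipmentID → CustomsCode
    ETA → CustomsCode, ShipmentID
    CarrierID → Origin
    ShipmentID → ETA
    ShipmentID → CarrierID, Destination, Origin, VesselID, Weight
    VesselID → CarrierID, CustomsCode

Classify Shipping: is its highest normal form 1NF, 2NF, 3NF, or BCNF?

Candidate keys: {ETA}, {ShipmentID}. Prime attributes: {ETA, ShipmentID}.
CarrierID → Origin: {CarrierID}⁺ = {CarrierID, Origin}, which is not all of the attributes, so the left side is not a superkey — BCNF is violated.
CarrierID → Origin has non-prime {Origin} on the right and a non-superkey on the left, so 3NF fails.
Every candidate key is a single attribute, so no partial dependency is possible; 2NF holds.

2NF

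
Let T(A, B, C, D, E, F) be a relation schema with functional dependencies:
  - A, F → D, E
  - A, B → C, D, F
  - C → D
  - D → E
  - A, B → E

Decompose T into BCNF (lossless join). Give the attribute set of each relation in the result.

{A, B, C, F}; {A, D, F}; {D, E}

Candidate key of the original relation: {A, B}.
Within {A, B, C, D, E, F}: {A, F}⁺ ∩ {A, B, C, D, E, F} = {A, D, E, F}, not the whole set, so A, F → D, E violates BCNF; decompose into {A, D, E, F} and {A, B, C, F}.
Within {A, D, E, F}: {D}⁺ ∩ {A, D, E, F} = {D, E}, not the whole set, so D → E violates BCNF; decompose into {D, E} and {A, D, F}.
{D, E}: every determinant is a superkey — BCNF.
{A, D, F}: every determinant is a superkey — BCNF.
{A, B, C, F}: every determinant is a superkey — BCNF.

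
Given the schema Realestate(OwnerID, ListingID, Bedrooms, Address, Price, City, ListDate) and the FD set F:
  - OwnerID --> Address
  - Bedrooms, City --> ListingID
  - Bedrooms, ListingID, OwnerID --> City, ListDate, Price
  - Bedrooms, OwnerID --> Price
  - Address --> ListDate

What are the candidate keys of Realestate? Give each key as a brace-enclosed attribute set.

{Bedrooms, City, OwnerID}, {Bedrooms, ListingID, OwnerID}

Attributes never on any right-hand side: {Bedrooms, OwnerID} — every candidate key must contain all of them.
{Bedrooms, City, OwnerID} is a candidate key since {Bedrooms, City, OwnerID}⁺ = {Address, Bedrooms, City, ListDate, ListingID, OwnerID, Price} covers every attribute.
{Bedrooms, ListingID, OwnerID} is a candidate key since {Bedrooms, ListingID, OwnerID}⁺ = {Address, Bedrooms, City, ListDate, ListingID, OwnerID, Price} covers every attribute.
These are minimal and exhaustive — every other superkey contains one of them.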